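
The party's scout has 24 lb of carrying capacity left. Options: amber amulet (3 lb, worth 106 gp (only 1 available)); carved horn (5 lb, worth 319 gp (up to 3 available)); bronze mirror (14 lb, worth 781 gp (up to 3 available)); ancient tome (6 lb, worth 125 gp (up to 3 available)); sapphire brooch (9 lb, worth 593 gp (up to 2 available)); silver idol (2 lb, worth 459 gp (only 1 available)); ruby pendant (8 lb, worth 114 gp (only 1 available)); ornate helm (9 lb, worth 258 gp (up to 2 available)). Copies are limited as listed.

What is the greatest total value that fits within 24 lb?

1796

By value per lb: silver idol 229.50, sapphire brooch 65.89, carved horn 63.80 lead.
Filling by ratio: amber amulet + 2×sapphire brooch + silver idol for 1751, with 1 lb left unused.
Dropping sapphire brooch frees 9 lb; slotting in 2×carved horn (10 lb) lifts the total to 1796 at 24 lb.
Every other selection either busts 24 lb or exceeds an availability limit or fails to beat 1796.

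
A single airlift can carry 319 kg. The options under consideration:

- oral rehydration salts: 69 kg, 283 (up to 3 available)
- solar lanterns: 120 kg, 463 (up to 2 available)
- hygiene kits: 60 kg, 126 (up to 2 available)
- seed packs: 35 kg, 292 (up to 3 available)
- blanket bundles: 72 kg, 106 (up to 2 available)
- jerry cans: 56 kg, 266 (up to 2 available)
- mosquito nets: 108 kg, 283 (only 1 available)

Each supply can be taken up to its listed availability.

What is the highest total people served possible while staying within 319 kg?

1725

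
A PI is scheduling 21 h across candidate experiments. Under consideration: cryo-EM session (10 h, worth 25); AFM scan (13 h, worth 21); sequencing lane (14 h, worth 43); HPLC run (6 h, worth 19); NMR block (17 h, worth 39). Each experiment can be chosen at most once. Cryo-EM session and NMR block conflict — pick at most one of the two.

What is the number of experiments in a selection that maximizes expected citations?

2

Optimal total is 62.
One optimal bundle: sequencing lane + HPLC run (20 h).
Every optimal selection uses 2 experiments.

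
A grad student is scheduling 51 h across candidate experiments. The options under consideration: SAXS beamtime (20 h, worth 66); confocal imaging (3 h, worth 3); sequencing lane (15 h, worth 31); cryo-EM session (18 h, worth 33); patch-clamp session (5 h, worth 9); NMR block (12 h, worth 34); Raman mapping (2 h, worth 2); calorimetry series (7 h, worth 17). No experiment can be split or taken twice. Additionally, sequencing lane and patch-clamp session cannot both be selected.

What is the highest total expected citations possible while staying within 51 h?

134

The ratio heuristic lands on SAXS beamtime + confocal imaging + patch-clamp session + NMR block + Raman mapping + calorimetry series (131) but leaves 2 h idle.
Replace patch-clamp session and Raman mapping and calorimetry series with sequencing lane: the trade gains 3 net, giving 134 at 50 h.
That's the maximum — no feasible swap from here does better than 134.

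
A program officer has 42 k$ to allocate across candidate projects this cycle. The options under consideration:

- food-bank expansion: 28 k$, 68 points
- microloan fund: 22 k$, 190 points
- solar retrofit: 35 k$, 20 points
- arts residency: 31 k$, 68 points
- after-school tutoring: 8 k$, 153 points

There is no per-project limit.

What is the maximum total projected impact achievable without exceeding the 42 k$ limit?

Best packing: 5×after-school tutoring — 40 k$, 765 total.

765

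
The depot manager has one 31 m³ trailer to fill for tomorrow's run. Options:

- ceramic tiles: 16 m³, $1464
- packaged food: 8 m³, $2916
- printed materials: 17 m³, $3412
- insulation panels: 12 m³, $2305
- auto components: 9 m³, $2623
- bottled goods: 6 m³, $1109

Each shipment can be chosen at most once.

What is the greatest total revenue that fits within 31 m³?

Taking packaged food + insulation panels + auto components: 29 m³ used, 7844 in revenue.
The spare 2 m³ is too small for any remaining shipment, and no exchange beats 7844.

7844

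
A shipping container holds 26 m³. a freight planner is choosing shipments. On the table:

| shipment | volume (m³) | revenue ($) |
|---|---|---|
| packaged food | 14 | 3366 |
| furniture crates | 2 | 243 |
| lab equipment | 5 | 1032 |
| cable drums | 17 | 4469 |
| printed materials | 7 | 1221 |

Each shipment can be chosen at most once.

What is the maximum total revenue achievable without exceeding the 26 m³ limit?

5933

Density check — cable drums 262.88, packaged food 240.43, lab equipment 206.40 are the best per m³.
Greedy by ratio would take furniture crates + lab equipment + cable drums: 24 m³ used, total 5744.
Replace lab equipment with printed materials: the trade gains 189 net, giving 5933 at 26 m³.
Every other selection either busts 26 m³ or fails to beat 5933.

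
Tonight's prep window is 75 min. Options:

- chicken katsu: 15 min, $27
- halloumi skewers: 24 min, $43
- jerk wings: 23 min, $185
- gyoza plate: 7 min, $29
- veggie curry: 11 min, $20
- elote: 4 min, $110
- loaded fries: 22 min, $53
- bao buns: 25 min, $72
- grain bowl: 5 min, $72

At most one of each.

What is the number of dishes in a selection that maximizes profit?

The maximum profit within 75 min is 488.
One optimal bundle: jerk wings + gyoza plate + veggie curry + elote + bao buns + grain bowl (75 min).
Any selection reaching 488 contains exactly 6 dishes.

6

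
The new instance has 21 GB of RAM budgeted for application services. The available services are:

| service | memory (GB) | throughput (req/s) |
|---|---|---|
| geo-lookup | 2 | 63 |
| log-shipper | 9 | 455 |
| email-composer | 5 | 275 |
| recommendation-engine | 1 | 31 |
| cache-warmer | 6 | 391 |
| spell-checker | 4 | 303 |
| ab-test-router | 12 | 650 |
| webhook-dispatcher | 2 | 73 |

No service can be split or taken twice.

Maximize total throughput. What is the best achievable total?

A density-first pass picks geo-lookup + email-composer + recommendation-engine + cache-warmer + spell-checker + webhook-dispatcher — 1136 at 20 GB.
Using the slack differently, email-composer + spell-checker + ab-test-router comes to 1228 at 21 GB.
Every other selection either busts 21 GB or fails to beat 1228.

1228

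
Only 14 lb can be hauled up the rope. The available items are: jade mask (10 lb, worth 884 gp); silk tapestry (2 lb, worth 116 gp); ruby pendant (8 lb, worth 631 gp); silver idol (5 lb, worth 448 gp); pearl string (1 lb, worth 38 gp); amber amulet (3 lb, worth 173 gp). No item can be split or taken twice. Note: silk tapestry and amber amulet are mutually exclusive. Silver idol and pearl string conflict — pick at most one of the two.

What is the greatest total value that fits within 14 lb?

1095

Best packing: jade mask + pearl string + amber amulet — 14 lb, 1095 total.
Nothing else feasible within 14 lb beats 1095.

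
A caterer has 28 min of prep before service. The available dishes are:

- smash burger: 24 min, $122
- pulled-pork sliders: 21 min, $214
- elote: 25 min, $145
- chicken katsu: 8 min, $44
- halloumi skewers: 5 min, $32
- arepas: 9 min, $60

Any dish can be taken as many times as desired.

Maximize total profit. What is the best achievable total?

246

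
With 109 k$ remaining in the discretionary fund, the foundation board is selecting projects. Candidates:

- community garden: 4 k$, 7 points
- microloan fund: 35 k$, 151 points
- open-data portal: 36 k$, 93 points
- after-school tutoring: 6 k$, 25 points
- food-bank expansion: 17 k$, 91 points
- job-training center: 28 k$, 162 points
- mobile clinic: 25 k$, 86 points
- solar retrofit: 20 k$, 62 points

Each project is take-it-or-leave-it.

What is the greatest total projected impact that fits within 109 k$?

497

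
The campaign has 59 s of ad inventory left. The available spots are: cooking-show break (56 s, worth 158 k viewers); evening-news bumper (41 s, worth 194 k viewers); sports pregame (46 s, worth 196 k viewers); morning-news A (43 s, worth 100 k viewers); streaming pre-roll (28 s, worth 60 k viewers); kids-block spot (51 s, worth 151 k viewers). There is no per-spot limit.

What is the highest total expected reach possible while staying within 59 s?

196

Greedy by ratio would take evening-news bumper: 41 s used, total 194.
The 41 s tied up in evening-news bumper is better spent on sports pregame — total rises to 196 (46 s).
Nothing else within 59 s beats 196.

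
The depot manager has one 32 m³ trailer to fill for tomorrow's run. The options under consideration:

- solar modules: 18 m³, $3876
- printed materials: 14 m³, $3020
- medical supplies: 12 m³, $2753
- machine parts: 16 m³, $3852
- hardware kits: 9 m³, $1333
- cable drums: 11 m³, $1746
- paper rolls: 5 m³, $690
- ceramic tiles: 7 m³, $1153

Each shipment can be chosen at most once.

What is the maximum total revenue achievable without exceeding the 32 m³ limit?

6896

By revenue per m³: machine parts 240.75, medical supplies 229.42, printed materials 215.71, solar modules 215.33 lead.
The ratio heuristic lands on medical supplies + machine parts (6605) but leaves 4 m³ idle.
Replace medical supplies and machine parts with solar modules + printed materials: the trade gains 291 net, giving 6896 at 32 m³.
Next best is printed materials + machine parts at 6872 (30 m³) — short by 24.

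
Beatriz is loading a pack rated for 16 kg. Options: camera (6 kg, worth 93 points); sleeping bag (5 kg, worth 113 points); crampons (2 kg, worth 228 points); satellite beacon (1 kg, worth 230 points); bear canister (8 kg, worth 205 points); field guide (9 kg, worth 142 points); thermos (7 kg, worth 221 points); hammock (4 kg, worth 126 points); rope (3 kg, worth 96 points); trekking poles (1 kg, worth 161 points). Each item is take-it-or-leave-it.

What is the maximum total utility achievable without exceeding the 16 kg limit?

Filling by ratio: crampons + satellite beacon + thermos + rope + trekking poles for 936, with 2 kg left unused.
Replace rope with hammock: the trade gains 30 net, giving 966 at 15 kg.

966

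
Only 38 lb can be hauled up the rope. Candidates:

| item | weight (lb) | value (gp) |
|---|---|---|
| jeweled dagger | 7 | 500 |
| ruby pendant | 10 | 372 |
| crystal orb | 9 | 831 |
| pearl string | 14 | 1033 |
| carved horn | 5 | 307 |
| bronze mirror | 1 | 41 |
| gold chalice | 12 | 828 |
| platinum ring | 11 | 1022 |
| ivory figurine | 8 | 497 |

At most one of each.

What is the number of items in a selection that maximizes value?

5

The maximum value within 38 lb is 3029.
crystal orb + carved horn + bronze mirror + gold chalice + platinum ring hits 3029 at 38 lb.
Every optimal selection uses 5 items.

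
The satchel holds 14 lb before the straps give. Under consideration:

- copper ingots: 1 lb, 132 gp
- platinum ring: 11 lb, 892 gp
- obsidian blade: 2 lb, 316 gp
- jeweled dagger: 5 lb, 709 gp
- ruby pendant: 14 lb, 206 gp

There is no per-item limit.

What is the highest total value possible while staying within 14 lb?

The ratio ordering already packs tightly: 7×obsidian blade, 14 lb, 2212.

2212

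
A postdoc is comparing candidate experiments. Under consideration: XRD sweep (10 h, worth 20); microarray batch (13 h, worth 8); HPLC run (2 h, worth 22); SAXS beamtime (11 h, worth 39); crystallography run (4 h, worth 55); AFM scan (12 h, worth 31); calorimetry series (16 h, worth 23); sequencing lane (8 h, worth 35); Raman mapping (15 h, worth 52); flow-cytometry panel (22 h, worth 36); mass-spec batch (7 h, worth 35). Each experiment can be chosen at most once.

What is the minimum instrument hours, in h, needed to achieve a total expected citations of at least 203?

39

Need the lightest bundle worth ≥ 203.
Taking HPLC run + SAXS beamtime + crystallography run + Raman mapping + mass-spec batch gives 203 (≥ 203) for 39 h.
Below 39 h the best achievable stays under 203.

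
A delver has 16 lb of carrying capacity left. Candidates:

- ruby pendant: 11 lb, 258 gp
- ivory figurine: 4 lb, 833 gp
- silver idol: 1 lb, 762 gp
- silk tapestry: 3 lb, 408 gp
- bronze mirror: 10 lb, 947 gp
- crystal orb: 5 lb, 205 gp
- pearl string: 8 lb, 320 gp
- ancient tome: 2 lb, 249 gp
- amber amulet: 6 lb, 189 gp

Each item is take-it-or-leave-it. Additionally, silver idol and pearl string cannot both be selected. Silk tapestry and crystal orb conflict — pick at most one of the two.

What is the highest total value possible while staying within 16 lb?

Best packing: ivory figurine + silver idol + bronze mirror — 15 lb, 2542 total.
Next best is ivory figurine + silver idol + silk tapestry + ancient tome + amber amulet at 2441 (16 lb) — short by 101.

2542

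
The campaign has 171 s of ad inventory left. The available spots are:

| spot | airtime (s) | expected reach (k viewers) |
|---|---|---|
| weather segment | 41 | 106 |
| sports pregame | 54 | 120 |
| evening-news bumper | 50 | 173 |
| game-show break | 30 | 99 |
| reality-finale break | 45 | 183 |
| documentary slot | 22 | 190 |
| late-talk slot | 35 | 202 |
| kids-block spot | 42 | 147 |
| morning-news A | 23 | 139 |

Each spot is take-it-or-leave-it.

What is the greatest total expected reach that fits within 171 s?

861

Ranking by ratio (expected reach/s): documentary slot 8.64, morning-news A 6.04, late-talk slot 5.77.
Taking reality-finale break + documentary slot + late-talk slot + kids-block spot + morning-news A: 167 s used, 861 in expected reach.
The closest alternative, weather segment + reality-finale break + documentary slot + late-talk slot + morning-news A, reaches only 820.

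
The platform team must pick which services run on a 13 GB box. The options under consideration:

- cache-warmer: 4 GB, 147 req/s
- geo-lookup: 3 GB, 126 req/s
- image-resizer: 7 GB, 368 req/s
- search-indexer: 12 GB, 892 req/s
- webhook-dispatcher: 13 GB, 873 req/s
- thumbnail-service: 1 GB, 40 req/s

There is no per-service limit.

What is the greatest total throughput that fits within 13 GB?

Ranking by ratio (throughput/GB): search-indexer 74.33, webhook-dispatcher 67.15, image-resizer 52.57.
Search-indexer + thumbnail-service uses 13 of the 13 GB and totals 932.
Nothing else within 13 GB beats 932.

932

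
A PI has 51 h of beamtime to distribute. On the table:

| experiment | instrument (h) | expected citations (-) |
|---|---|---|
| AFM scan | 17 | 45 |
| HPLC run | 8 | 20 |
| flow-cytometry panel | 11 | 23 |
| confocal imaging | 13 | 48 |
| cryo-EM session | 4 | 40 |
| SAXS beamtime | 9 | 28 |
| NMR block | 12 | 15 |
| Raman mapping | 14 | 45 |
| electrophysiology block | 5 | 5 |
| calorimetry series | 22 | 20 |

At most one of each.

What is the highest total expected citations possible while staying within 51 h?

184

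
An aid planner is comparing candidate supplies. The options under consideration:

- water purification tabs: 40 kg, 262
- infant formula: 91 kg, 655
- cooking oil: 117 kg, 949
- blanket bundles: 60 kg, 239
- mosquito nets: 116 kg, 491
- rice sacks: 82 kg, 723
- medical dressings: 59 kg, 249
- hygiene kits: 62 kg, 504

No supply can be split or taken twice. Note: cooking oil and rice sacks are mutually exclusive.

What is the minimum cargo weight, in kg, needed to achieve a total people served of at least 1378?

173

Minimise kg subject to total people served ≥ 1378.
infant formula + rice sacks reaches 1378 using 173 kg.
Below 173 kg the best achievable stays under 1378.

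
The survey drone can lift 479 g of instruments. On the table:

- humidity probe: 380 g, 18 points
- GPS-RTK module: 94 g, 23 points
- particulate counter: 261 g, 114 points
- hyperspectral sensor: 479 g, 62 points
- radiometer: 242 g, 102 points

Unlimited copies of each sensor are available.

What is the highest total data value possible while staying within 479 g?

160

2×GPS-RTK module + particulate counter uses 449 of the 479 g and totals 160.
Every other selection either busts 479 g or fails to beat 160.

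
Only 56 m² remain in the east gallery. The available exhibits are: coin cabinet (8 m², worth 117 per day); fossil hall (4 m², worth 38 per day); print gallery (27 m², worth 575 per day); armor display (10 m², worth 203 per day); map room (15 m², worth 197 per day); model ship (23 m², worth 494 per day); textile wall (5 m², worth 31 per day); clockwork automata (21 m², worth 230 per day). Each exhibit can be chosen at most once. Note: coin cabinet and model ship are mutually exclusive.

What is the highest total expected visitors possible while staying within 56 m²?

Fossil hall + print gallery + model ship uses 54 of the 56 m² and totals 1107.

1107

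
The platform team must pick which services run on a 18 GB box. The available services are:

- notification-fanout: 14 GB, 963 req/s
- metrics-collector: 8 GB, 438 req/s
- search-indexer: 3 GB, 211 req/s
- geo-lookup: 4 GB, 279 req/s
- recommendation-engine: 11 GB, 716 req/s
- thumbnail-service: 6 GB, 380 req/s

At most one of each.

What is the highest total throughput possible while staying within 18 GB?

1242

A density-first pass picks search-indexer + geo-lookup + recommendation-engine — 1206 at 18 GB.
Dropping search-indexer and recommendation-engine frees 14 GB; slotting in notification-fanout (14 GB) lifts the total to 1242 at 18 GB.
Runner-up search-indexer + geo-lookup + recommendation-engine tops out at 1206.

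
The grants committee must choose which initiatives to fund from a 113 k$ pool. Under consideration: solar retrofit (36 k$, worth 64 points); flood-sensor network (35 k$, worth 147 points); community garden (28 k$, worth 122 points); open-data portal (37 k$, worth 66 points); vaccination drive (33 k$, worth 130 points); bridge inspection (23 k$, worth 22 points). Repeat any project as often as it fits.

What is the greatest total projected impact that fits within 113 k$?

488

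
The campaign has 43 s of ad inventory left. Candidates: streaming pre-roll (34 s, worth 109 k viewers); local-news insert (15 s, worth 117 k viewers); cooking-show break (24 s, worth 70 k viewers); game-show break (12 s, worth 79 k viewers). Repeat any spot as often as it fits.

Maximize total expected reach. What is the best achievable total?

Density check — local-news insert 7.80, game-show break 6.58, streaming pre-roll 3.21 are the best per s.
2×local-news insert + game-show break uses 42 of the 43 s and totals 313.
Nothing else within 43 s beats 313.

313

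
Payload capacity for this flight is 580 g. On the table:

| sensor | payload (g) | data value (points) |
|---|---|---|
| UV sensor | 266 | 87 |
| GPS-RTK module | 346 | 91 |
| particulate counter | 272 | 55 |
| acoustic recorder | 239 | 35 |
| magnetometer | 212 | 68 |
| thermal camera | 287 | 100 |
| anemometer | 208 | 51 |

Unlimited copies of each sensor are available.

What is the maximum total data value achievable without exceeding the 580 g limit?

Density check — thermal camera 0.35, UV sensor 0.33, magnetometer 0.32, GPS-RTK module 0.26 are the best per g.
Taking 2×thermal camera: 574 g used, 200 in data value.
That's the maximum — no swap from here does better than 200.

200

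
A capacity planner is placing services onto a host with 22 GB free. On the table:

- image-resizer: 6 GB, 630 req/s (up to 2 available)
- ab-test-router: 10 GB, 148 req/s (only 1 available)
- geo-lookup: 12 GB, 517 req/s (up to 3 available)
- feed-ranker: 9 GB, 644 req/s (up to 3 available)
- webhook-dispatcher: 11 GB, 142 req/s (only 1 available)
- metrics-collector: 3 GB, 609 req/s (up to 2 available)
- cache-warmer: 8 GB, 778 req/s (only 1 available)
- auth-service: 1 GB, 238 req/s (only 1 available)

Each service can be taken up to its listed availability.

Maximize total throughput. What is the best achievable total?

2864

Density check — auth-service 238.00, metrics-collector 203.00, image-resizer 105.00, cache-warmer 97.25 are the best per GB.
The ratio heuristic lands on 2×image-resizer + 2×metrics-collector + auth-service (2716) but leaves 3 GB idle.
The 6 GB tied up in image-resizer is better spent on cache-warmer — total rises to 2864 (21 GB).
The spare 1 GB is too small for any remaining service, and no exchange beats 2864.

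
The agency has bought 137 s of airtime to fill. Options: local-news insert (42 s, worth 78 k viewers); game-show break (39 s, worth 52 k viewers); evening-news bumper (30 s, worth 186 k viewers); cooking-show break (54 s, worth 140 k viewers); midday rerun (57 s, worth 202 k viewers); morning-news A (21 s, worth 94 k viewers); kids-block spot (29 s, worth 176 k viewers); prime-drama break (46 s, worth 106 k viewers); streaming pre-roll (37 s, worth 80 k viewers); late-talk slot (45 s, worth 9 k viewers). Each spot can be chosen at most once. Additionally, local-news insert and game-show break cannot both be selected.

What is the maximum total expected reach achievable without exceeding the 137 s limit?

By expected reach per s: evening-news bumper 6.20, kids-block spot 6.07, morning-news A 4.48, midday rerun 3.54 lead.
The ratio ordering already packs tightly: evening-news bumper + midday rerun + morning-news A + kids-block spot, 137 s, 658.
That's the maximum — no feasible swap from here does better than 658.

658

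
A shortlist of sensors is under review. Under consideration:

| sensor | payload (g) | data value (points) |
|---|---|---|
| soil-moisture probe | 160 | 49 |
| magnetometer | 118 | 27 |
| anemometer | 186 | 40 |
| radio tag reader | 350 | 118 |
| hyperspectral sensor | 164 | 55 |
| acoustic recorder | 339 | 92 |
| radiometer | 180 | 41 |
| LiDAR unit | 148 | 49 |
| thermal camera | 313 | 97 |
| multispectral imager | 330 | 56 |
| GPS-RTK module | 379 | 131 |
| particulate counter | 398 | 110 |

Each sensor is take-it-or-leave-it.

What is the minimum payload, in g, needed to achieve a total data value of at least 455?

1435

Look for the lowest-payload combination reaching 455.
soil-moisture probe + radio tag reader + LiDAR unit + GPS-RTK module + particulate counter: 457 data value at 1435 g.
Any bundle with less than 1435 g falls short of 455.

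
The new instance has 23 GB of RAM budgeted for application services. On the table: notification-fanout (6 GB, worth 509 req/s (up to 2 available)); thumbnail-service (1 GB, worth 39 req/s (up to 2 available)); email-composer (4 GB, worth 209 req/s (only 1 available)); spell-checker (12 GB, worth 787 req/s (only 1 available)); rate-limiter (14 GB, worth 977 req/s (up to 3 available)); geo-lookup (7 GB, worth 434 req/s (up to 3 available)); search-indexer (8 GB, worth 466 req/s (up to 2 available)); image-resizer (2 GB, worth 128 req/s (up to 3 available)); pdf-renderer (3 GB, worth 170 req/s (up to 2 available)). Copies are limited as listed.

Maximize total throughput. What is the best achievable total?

Ranking by ratio (throughput/GB): notification-fanout 84.83, rate-limiter 69.79, spell-checker 65.58, image-resizer 64.00.
Taking the top-ratio services first gives 2×notification-fanout + 2×thumbnail-service + 3×image-resizer + pdf-renderer for 1650 (23 GB).
Replace 2×thumbnail-service and image-resizer and pdf-renderer with geo-lookup: the trade gains 58 net, giving 1708 at 23 GB.

1708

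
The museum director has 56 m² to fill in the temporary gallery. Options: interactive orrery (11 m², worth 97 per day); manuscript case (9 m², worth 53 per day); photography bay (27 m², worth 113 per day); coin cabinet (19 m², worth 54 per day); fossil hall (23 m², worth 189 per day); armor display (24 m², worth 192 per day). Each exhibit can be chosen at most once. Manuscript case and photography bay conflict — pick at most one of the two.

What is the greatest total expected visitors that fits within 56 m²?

Greedy by ratio would take interactive orrery + manuscript case + fossil hall: 43 m² used, total 339.
Replace interactive orrery with armor display: the trade gains 95 net, giving 434 at 56 m².

434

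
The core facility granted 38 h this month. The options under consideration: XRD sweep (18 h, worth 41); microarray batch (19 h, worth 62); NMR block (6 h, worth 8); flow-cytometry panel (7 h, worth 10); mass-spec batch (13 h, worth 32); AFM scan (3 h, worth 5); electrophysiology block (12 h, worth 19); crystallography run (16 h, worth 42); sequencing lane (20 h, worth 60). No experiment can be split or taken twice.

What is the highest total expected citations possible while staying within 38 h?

109

Microarray batch + AFM scan + crystallography run uses 38 of the 38 h and totals 109.
An exhaustive check of the 512 subsets confirms 109.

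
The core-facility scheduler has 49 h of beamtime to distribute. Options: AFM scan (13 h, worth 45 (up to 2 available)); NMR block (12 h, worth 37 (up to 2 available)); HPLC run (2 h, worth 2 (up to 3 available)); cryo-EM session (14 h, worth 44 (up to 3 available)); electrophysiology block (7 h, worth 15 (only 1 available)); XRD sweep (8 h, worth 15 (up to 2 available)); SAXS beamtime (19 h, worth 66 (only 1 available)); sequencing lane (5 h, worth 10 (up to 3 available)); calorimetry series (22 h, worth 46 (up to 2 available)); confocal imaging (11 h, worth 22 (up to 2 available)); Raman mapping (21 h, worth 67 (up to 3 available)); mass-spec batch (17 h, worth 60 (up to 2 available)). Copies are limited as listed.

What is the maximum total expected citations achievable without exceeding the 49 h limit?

171

Greedy by ratio would take AFM scan + HPLC run + 2×mass-spec batch: 49 h used, total 167.
The 19 h tied up in HPLC run and mass-spec batch is better spent on SAXS beamtime — total rises to 171 (49 h).
That's the maximum — no swap from here does better than 171.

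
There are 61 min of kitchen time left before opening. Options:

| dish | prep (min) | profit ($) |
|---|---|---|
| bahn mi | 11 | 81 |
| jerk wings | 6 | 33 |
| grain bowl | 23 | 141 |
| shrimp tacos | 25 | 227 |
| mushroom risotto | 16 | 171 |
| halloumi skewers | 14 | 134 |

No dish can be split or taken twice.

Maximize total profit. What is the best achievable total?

565

The ratio ordering already packs tightly: jerk wings + shrimp tacos + mushroom risotto + halloumi skewers, 61 min, 565.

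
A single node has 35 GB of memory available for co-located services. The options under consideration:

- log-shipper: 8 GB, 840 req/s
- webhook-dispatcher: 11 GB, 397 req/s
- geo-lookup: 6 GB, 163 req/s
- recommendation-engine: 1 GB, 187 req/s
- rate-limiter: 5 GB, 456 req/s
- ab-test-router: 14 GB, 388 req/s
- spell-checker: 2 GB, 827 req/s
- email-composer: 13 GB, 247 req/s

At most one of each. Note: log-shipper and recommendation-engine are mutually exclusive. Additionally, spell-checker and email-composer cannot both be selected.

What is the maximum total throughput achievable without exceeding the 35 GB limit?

2683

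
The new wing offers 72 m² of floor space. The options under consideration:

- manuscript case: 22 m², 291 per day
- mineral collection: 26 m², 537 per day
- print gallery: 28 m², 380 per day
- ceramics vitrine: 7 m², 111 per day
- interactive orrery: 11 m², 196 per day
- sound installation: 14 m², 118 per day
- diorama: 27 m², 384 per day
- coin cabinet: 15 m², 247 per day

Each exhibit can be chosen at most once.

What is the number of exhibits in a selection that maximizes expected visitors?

4

The maximum expected visitors within 72 m² is 1228.
mineral collection + ceramics vitrine + interactive orrery + diorama hits 1228 at 71 m².
Any selection reaching 1228 contains exactly 4 exhibits.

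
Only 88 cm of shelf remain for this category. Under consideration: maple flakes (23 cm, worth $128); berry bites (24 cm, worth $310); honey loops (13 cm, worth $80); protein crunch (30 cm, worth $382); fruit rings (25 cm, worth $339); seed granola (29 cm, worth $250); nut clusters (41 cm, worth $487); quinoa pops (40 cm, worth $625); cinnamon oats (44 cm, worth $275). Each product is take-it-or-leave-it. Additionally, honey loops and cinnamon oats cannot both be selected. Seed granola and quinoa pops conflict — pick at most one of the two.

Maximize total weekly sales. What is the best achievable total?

1112

Greedy by ratio would take honey loops + fruit rings + quinoa pops: 78 cm used, total 1044.
Dropping honey loops and fruit rings frees 38 cm; slotting in nut clusters (41 cm) lifts the total to 1112 at 81 cm.
Every other selection either busts 88 cm or breaks a pairing rule or fails to beat 1112.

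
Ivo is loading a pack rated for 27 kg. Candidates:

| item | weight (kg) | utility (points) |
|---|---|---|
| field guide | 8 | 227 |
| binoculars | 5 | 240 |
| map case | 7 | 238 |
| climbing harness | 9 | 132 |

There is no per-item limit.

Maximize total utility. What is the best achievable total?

Ranking by ratio (utility/kg): binoculars 48.00, map case 34.00, field guide 28.38, climbing harness 14.67.
The ratio ordering already packs tightly: 5×binoculars, 25 kg, 1200.
No other feasible combination exceeds 1200.

1200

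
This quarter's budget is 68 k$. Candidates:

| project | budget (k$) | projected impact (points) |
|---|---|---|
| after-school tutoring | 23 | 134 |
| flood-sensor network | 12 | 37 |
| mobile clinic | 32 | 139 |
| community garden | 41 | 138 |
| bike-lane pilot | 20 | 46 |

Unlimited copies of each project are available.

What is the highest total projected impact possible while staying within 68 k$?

Taking the top-ratio projects first gives 2×after-school tutoring + flood-sensor network for 305 (58 k$).
Replace flood-sensor network with bike-lane pilot: the trade gains 9 net, giving 314 at 66 k$.
Every other selection either busts 68 k$ or fails to beat 314.

314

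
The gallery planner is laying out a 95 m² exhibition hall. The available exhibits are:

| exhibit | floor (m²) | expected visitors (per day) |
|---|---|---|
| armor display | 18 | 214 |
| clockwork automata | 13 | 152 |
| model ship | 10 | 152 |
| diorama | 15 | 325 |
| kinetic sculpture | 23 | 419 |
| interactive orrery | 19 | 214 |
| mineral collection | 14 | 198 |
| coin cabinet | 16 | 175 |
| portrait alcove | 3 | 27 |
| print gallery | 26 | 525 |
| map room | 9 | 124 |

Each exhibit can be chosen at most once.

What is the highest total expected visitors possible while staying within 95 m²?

1662

Greedy by ratio would take model ship + diorama + kinetic sculpture + mineral collection + portrait alcove + print gallery: 91 m² used, total 1646.
The 14 m² tied up in mineral collection is better spent on armor display — total rises to 1662 (95 m²).
Runner-up clockwork automata + diorama + kinetic sculpture + mineral collection + portrait alcove + print gallery tops out at 1646.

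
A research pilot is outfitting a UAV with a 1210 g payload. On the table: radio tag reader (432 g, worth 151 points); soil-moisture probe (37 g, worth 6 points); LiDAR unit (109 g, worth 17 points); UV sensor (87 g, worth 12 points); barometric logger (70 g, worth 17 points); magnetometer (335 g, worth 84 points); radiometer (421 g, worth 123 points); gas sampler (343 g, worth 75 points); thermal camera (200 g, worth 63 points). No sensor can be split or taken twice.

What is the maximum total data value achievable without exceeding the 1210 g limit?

366

A density-first pass picks radio tag reader + soil-moisture probe + barometric logger + radiometer + thermal camera — 360 at 1160 g.
Replace soil-moisture probe with UV sensor: the trade gains 6 net, giving 366 at 1210 g.
No other feasible combination exceeds 366.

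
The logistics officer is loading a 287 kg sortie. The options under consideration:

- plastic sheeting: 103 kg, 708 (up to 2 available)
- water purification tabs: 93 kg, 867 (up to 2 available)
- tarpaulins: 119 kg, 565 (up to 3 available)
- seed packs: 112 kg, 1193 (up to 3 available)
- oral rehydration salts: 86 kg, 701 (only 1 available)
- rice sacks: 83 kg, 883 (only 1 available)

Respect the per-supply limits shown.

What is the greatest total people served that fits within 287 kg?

Greedy by ratio would take 2×seed packs: 224 kg used, total 2386.
The 112 kg tied up in seed packs is better spent on oral rehydration salts + rice sacks — total rises to 2777 (281 kg).
The spare 6 kg is too small for any remaining supply, and no exchange beats 2777.

2777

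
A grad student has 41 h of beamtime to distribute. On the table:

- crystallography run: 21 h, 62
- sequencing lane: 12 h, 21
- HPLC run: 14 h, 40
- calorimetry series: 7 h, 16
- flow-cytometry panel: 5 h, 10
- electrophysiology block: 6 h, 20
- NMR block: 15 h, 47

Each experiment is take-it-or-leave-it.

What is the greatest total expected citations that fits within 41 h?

By expected citations per h: electrophysiology block 3.33, NMR block 3.13, crystallography run 2.95 lead.
Greedy by ratio would take HPLC run + flow-cytometry panel + electrophysiology block + NMR block: 40 h used, total 117.
The 20 h tied up in flow-cytometry panel and NMR block is better spent on crystallography run — total rises to 122 (41 h).
Runner-up crystallography run + flow-cytometry panel + NMR block tops out at 119.

122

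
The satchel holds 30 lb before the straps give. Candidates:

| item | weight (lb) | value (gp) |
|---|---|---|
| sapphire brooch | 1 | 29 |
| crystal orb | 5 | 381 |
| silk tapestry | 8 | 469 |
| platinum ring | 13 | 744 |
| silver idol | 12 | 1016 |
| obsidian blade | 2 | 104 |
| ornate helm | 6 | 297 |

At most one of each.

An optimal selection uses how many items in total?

3

Best achievable value is 2141.
crystal orb + platinum ring + silver idol hits 2141 at 30 lb.
Any selection reaching 2141 contains exactly 3 items.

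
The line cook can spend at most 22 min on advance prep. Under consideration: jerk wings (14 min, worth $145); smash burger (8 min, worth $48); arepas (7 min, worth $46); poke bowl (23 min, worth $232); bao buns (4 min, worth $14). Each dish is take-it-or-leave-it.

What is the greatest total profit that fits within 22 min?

193

Filling by ratio: jerk wings + arepas for 191, with 1 min left unused.
Dropping arepas frees 7 min; slotting in smash burger (8 min) lifts the total to 193 at 22 min.
Next best is jerk wings + arepas at 191 (21 min) — short by 2.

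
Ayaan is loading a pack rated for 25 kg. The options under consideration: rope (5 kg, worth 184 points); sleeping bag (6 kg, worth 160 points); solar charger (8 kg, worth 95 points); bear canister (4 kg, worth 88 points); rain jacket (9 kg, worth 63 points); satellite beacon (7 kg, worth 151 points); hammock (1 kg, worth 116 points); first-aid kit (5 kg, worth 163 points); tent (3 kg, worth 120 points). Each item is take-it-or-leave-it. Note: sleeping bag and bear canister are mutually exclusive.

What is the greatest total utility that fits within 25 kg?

Ranking by ratio (utility/kg): hammock 116.00, tent 40.00, rope 36.80.
Best packing: rope + bear canister + satellite beacon + hammock + first-aid kit + tent — 25 kg, 822 total.
No other feasible combination exceeds 822.

822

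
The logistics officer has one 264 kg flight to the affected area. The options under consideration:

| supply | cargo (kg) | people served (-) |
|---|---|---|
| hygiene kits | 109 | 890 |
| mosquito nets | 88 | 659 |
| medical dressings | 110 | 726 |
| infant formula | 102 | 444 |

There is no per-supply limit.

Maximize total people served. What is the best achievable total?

Taking the top-ratio supplies first gives 2×hygiene kits for 1780 (218 kg).
Replace 2×hygiene kits with 3×mosquito nets: the trade gains 197 net, giving 1977 at 264 kg.
Every other selection either busts 264 kg or fails to beat 1977.

1977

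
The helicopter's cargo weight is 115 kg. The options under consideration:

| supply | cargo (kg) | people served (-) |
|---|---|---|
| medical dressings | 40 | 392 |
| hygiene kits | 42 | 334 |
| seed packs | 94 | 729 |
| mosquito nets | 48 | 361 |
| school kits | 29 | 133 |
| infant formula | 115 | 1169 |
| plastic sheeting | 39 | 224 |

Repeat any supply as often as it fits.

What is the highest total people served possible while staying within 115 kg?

1169

Best packing: infant formula — 115 kg, 1169 total.
Every other selection either busts 115 kg or fails to beat 1169.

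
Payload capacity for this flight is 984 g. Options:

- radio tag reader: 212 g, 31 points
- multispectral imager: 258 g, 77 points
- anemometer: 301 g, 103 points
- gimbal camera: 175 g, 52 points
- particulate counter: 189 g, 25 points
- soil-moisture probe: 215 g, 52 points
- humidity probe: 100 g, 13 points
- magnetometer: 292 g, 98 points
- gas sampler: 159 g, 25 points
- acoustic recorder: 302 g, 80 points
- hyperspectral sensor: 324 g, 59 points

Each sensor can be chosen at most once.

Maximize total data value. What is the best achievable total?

305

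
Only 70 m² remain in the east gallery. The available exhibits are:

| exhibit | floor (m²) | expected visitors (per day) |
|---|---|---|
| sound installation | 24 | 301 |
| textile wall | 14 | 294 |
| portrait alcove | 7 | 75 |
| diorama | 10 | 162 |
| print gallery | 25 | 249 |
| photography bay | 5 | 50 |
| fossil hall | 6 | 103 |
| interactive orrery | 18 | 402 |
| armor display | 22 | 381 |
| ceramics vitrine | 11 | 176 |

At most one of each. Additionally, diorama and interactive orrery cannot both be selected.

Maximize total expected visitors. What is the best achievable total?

1303

By expected visitors per m²: interactive orrery 22.33, textile wall 21.00, armor display 17.32 lead.
Textile wall + photography bay + interactive orrery + armor display + ceramics vitrine uses 70 of the 70 m² and totals 1303.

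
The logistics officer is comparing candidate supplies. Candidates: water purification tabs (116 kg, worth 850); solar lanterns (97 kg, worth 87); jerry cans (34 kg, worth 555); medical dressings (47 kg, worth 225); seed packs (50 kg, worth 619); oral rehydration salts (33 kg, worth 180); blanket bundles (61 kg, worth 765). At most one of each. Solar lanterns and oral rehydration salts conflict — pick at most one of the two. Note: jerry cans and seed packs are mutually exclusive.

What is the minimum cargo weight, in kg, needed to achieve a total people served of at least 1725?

175

Need the lightest bundle worth ≥ 1725.
jerry cans + medical dressings + oral rehydration salts + blanket bundles reaches 1725 using 175 kg.
No combination under 175 kg hits 1725.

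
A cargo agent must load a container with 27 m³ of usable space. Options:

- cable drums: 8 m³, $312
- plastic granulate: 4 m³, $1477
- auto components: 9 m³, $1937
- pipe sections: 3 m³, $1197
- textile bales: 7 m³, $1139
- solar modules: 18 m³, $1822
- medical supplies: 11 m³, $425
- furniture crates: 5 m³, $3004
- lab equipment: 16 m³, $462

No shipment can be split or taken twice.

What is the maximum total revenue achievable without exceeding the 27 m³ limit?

Density check — furniture crates 600.80, pipe sections 399.00, plastic granulate 369.25 are the best per m³.
Best packing: plastic granulate + auto components + pipe sections + furniture crates — 21 m³, 7615 total.
The closest alternative, plastic granulate + auto components + textile bales + furniture crates, reaches only 7557.

7615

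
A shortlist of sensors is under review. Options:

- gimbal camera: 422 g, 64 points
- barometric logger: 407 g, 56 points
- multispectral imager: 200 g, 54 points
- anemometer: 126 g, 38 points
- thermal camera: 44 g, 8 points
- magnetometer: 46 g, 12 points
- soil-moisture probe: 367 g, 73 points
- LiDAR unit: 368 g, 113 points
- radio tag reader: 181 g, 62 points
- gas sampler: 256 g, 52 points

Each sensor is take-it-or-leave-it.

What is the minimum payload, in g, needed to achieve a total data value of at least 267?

875

Minimise g subject to total data value ≥ 267.
Taking multispectral imager + anemometer + LiDAR unit + radio tag reader gives 267 (≥ 267) for 875 g.
Below 875 g the best achievable stays under 267.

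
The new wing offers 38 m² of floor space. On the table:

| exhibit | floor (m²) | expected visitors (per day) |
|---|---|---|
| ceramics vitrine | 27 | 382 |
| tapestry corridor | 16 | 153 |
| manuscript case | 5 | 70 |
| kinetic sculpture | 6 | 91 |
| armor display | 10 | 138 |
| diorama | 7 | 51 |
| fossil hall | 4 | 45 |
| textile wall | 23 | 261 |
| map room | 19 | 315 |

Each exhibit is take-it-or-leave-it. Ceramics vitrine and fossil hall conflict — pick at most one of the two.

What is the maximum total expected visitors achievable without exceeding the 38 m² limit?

568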